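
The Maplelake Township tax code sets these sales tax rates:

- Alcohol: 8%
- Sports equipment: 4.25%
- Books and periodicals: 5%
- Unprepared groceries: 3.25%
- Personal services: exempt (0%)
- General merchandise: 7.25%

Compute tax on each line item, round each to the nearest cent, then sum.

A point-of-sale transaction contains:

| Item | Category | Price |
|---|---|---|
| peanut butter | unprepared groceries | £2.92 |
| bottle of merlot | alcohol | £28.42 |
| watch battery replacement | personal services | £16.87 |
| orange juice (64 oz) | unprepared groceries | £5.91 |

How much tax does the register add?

Peanut butter £2.92: unprepared groceries → 3.25% → £0.09
Bottle of merlot £28.42: alcohol → 8% → £2.27
Watch battery replacement £16.87: personal services → 0% → £0.00
Orange juice (64 oz) £5.91: unprepared groceries → 3.25% → £0.19
Total tax = £0.09 + £2.27 + £0.19 = £2.55

£2.55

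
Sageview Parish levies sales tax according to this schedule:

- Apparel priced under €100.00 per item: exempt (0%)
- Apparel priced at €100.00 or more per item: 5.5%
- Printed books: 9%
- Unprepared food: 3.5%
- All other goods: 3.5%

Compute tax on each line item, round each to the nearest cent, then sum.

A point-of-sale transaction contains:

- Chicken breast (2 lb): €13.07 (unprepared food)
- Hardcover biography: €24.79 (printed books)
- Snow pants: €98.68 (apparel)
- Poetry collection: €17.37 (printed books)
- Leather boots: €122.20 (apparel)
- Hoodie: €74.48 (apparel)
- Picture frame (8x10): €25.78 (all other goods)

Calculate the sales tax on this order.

Chicken breast (2 lb) €13.07: unprepared food → 3.5% → €0.46
Hardcover biography €24.79: printed books → 9% → €2.23
Snow pants €98.68: apparel, under €100.00 → 0% → €0.00
Poetry collection €17.37: printed books → 9% → €1.56
Leather boots €122.20: apparel, €100.00 or more → 5.5% → €6.72
Hoodie €74.48: apparel, under €100.00 → 0% → €0.00
Picture frame (8x10) €25.78: all other goods → 3.5% → €0.90
Total tax = €0.46 + €2.23 + €1.56 + €6.72 + €0.90 = €11.87

€11.87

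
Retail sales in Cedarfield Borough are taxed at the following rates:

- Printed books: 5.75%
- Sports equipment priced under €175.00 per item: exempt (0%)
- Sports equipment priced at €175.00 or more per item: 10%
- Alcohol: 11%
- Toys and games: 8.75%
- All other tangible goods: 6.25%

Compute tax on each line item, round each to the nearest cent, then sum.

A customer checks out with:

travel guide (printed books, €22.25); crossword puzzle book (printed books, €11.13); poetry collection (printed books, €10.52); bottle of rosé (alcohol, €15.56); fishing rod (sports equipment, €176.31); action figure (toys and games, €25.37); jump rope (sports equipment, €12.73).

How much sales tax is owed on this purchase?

Travel guide €22.25: printed books → 5.75% → €1.28
Crossword puzzle book €11.13: printed books → 5.75% → €0.64
Poetry collection €10.52: printed books → 5.75% → €0.60
Bottle of rosé €15.56: alcohol → 11% → €1.71
Fishing rod €176.31: sports equipment, €175.00 or more → 10% → €17.63
Action figure €25.37: toys and games → 8.75% → €2.22
Jump rope €12.73: sports equipment, under €175.00 → 0% → €0.00
Total tax = €1.28 + €0.64 + €0.60 + €1.71 + €17.63 + €2.22 = €24.08

€24.08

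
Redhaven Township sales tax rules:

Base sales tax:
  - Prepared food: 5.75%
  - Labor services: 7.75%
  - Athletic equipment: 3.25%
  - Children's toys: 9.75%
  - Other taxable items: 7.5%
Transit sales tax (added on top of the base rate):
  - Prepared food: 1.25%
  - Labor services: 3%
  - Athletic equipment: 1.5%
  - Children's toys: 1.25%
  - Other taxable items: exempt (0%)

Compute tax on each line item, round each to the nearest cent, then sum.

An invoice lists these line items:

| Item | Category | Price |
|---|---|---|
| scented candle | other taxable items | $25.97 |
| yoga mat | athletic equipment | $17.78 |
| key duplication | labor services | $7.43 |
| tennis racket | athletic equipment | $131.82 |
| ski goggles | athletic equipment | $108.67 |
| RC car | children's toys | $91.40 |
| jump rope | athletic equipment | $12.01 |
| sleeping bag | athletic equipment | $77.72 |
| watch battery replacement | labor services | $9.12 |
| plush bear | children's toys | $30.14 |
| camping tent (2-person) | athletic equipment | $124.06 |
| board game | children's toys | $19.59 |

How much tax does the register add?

$41.66

Scented candle $25.97: other taxable items → 7.5% + 0% transit = 7.5% → $1.95
Yoga mat $17.78: athletic equipment → 3.25% + 1.5% transit = 4.75% → $0.84
Key duplication $7.43: labor services → 7.75% + 3% transit = 10.75% → $0.80
Tennis racket $131.82: athletic equipment → 3.25% + 1.5% transit = 4.75% → $6.26
Ski goggles $108.67: athletic equipment → 3.25% + 1.5% transit = 4.75% → $5.16
RC car $91.40: children's toys → 9.75% + 1.25% transit = 11% → $10.05
Jump rope $12.01: athletic equipment → 3.25% + 1.5% transit = 4.75% → $0.57
Sleeping bag $77.72: athletic equipment → 3.25% + 1.5% transit = 4.75% → $3.69
Watch battery replacement $9.12: labor services → 7.75% + 3% transit = 10.75% → $0.98
Plush bear $30.14: children's toys → 9.75% + 1.25% transit = 11% → $3.32
Camping tent (2-person) $124.06: athletic equipment → 3.25% + 1.5% transit = 4.75% → $5.89
Board game $19.59: children's toys → 9.75% + 1.25% transit = 11% → $2.15
Total tax = $1.95 + $0.84 + $0.80 + $6.26 + $5.16 + $10.05 + $0.57 + $3.69 + $0.98 + $3.32 + $5.89 + $2.15 = $41.66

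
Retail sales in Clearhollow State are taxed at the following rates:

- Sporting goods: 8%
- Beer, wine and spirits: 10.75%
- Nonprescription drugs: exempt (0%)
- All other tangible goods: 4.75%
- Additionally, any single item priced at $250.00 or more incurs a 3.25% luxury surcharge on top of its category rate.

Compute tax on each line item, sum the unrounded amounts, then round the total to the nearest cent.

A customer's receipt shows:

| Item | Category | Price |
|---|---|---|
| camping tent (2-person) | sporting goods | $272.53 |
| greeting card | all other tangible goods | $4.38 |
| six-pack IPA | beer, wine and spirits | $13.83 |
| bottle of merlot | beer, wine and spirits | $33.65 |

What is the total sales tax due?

Camping tent (2-person) $272.53: sporting goods → 8% + 3.25% surcharge = 11.25% → $30.659625
Greeting card $4.38: all other tangible goods → 4.75% → $0.20805
Six-pack IPA $13.83: beer, wine and spirits → 10.75% → $1.486725
Bottle of merlot $33.65: beer, wine and spirits → 10.75% → $3.617375
Unrounded tax sum = $35.971775 → $35.97

$35.97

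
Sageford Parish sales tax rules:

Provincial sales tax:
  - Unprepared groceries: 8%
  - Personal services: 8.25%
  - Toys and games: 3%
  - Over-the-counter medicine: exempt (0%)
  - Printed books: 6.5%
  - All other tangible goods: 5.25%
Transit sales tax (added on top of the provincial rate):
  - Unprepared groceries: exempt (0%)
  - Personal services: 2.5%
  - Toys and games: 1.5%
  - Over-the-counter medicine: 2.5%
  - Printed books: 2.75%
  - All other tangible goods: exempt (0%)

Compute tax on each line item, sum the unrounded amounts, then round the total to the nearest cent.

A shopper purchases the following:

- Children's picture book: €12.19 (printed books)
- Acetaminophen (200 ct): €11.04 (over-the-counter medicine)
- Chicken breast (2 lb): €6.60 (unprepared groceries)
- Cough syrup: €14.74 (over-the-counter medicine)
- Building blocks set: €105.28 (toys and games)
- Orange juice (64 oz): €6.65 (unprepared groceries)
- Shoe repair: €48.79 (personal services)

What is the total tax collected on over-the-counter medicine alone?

Acetaminophen (200 ct) €11.04: over-the-counter medicine → 0% + 2.5% transit = 2.5% → €0.276
Cough syrup €14.74: over-the-counter medicine → 0% + 2.5% transit = 2.5% → €0.3685
Tax on over-the-counter medicine: unrounded sum = €0.6445 → €0.64

€0.64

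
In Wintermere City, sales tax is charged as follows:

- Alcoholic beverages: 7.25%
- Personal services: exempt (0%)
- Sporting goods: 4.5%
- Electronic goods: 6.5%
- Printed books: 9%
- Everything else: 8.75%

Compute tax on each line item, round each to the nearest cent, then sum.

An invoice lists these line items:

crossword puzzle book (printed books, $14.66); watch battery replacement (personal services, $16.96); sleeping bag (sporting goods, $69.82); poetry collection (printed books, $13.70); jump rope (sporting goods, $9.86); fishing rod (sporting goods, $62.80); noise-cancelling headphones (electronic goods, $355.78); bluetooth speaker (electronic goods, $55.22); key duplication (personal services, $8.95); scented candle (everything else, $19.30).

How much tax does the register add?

Crossword puzzle book $14.66: printed books → 9% → $1.32
Watch battery replacement $16.96: personal services → 0% → $0.00
Sleeping bag $69.82: sporting goods → 4.5% → $3.14
Poetry collection $13.70: printed books → 9% → $1.23
Jump rope $9.86: sporting goods → 4.5% → $0.44
Fishing rod $62.80: sporting goods → 4.5% → $2.83
Noise-cancelling headphones $355.78: electronic goods → 6.5% → $23.13
Bluetooth speaker $55.22: electronic goods → 6.5% → $3.59
Key duplication $8.95: personal services → 0% → $0.00
Scented candle $19.30: everything else → 8.75% → $1.69
Total tax = $1.32 + $3.14 + $1.23 + $0.44 + $2.83 + $23.13 + $3.59 + $1.69 = $37.37

$37.37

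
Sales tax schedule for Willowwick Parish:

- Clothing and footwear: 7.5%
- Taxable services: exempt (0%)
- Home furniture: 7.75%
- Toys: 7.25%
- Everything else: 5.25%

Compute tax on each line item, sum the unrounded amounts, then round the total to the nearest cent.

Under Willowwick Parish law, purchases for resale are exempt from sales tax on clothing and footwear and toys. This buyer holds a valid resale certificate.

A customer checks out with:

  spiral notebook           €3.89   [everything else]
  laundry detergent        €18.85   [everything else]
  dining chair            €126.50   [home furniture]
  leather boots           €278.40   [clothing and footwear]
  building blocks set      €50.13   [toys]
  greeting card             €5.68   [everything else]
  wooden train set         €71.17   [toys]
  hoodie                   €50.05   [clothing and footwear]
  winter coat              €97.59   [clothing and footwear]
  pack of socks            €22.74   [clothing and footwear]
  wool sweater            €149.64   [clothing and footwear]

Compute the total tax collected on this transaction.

Spiral notebook €3.89: everything else → 5.25% → €0.204225
Laundry detergent €18.85: everything else → 5.25% → €0.989625
Dining chair €126.50: home furniture → 7.75% → €9.80375
Leather boots €278.40: clothing and footwear, buyer-exempt → 0% → €0.00
Building blocks set €50.13: toys, buyer-exempt → 0% → €0.00
Greeting card €5.68: everything else → 5.25% → €0.2982
Wooden train set €71.17: toys, buyer-exempt → 0% → €0.00
Hoodie €50.05: clothing and footwear, buyer-exempt → 0% → €0.00
Winter coat €97.59: clothing and footwear, buyer-exempt → 0% → €0.00
Pack of socks €22.74: clothing and footwear, buyer-exempt → 0% → €0.00
Wool sweater €149.64: clothing and footwear, buyer-exempt → 0% → €0.00
Unrounded tax sum = €11.2958 → €11.30

€11.30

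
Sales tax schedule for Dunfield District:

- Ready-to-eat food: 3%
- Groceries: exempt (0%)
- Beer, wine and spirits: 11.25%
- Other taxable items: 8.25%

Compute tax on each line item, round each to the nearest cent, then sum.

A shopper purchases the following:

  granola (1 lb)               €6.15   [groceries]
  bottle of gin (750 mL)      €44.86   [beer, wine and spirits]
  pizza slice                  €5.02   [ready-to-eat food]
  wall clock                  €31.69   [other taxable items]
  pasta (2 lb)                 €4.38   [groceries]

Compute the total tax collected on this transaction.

Granola (1 lb) €6.15: groceries → 0% → €0.00
Bottle of gin (750 mL) €44.86: beer, wine and spirits → 11.25% → €5.05
Pizza slice €5.02: ready-to-eat food → 3% → €0.15
Wall clock €31.69: other taxable items → 8.25% → €2.61
Pasta (2 lb) €4.38: groceries → 0% → €0.00
Total tax = €5.05 + €0.15 + €2.61 = €7.81

€7.81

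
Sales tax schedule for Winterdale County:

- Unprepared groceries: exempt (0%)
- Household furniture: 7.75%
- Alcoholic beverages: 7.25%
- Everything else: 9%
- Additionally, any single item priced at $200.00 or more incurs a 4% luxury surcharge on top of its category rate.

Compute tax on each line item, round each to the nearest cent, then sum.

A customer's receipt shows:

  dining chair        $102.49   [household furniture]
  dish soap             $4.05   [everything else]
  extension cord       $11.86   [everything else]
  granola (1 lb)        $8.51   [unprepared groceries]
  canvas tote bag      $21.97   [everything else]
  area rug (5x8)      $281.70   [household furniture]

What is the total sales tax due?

$44.45

Dining chair $102.49: household furniture → 7.75% → $7.94
Dish soap $4.05: everything else → 9% → $0.36
Extension cord $11.86: everything else → 9% → $1.07
Granola (1 lb) $8.51: unprepared groceries → 0% → $0.00
Canvas tote bag $21.97: everything else → 9% → $1.98
Area rug (5x8) $281.70: household furniture → 7.75% + 4% surcharge = 11.75% → $33.10
Total tax = $7.94 + $0.36 + $1.07 + $1.98 + $33.10 = $44.45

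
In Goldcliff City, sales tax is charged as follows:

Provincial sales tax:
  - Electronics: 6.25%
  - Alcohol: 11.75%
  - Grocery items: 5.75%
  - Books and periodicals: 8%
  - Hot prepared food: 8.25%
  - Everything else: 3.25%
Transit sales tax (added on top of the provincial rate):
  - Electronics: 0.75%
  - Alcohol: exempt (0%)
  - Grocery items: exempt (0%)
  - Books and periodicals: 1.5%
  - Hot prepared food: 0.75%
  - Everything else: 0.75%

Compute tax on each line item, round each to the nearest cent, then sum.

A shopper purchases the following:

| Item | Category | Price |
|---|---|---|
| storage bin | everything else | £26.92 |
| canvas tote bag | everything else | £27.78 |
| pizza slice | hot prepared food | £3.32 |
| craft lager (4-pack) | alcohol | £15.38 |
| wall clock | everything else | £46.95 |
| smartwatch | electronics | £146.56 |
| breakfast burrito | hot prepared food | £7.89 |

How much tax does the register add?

£17.15

Storage bin £26.92: everything else → 3.25% + 0.75% transit = 4% → £1.08
Canvas tote bag £27.78: everything else → 3.25% + 0.75% transit = 4% → £1.11
Pizza slice £3.32: hot prepared food → 8.25% + 0.75% transit = 9% → £0.30
Craft lager (4-pack) £15.38: alcohol → 11.75% + 0% transit = 11.75% → £1.81
Wall clock £46.95: everything else → 3.25% + 0.75% transit = 4% → £1.88
Smartwatch £146.56: electronics → 6.25% + 0.75% transit = 7% → £10.26
Breakfast burrito £7.89: hot prepared food → 8.25% + 0.75% transit = 9% → £0.71
Total tax = £1.08 + £1.11 + £0.30 + £1.81 + £1.88 + £10.26 + £0.71 = £17.15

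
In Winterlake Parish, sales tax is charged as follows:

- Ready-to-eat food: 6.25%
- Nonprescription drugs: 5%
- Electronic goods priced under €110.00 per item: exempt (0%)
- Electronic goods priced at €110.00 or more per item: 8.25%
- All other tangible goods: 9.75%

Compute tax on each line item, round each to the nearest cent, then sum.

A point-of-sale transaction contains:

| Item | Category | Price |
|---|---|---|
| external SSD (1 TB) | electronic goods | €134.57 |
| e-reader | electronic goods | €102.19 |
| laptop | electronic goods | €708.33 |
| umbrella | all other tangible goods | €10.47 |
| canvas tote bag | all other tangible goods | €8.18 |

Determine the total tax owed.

External SSD (1 TB) €134.57: electronic goods, €110.00 or more → 8.25% → €11.10
E-reader €102.19: electronic goods, under €110.00 → 0% → €0.00
Laptop €708.33: electronic goods, €110.00 or more → 8.25% → €58.44
Umbrella €10.47: all other tangible goods → 9.75% → €1.02
Canvas tote bag €8.18: all other tangible goods → 9.75% → €0.80
Total tax = €11.10 + €58.44 + €1.02 + €0.80 = €71.36

€71.36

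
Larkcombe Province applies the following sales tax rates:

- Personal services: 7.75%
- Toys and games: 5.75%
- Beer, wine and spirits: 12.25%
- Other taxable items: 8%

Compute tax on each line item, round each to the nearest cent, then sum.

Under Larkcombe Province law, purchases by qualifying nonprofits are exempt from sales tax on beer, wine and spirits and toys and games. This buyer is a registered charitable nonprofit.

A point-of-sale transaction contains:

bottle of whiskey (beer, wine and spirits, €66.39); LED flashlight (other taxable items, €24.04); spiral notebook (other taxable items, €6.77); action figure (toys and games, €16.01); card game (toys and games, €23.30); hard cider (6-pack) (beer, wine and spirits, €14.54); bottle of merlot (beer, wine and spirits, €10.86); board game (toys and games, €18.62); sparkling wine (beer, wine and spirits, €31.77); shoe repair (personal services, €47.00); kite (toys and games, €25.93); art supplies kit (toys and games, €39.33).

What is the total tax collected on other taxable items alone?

LED flashlight €24.04: other taxable items → 8% → €1.92
Spiral notebook €6.77: other taxable items → 8% → €0.54
Tax on other taxable items = €1.92 + €0.54 = €2.46

€2.46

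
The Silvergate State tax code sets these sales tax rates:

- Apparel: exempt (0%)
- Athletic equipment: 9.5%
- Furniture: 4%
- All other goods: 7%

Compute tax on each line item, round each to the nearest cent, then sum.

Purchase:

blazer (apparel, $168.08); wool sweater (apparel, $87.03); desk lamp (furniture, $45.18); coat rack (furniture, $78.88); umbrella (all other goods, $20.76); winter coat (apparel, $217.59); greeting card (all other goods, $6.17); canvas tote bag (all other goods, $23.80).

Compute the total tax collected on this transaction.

Blazer $168.08: apparel → 0% → $0.00
Wool sweater $87.03: apparel → 0% → $0.00
Desk lamp $45.18: furniture → 4% → $1.81
Coat rack $78.88: furniture → 4% → $3.16
Umbrella $20.76: all other goods → 7% → $1.45
Winter coat $217.59: apparel → 0% → $0.00
Greeting card $6.17: all other goods → 7% → $0.43
Canvas tote bag $23.80: all other goods → 7% → $1.67
Total tax = $1.81 + $3.16 + $1.45 + $0.43 + $1.67 = $8.52

$8.52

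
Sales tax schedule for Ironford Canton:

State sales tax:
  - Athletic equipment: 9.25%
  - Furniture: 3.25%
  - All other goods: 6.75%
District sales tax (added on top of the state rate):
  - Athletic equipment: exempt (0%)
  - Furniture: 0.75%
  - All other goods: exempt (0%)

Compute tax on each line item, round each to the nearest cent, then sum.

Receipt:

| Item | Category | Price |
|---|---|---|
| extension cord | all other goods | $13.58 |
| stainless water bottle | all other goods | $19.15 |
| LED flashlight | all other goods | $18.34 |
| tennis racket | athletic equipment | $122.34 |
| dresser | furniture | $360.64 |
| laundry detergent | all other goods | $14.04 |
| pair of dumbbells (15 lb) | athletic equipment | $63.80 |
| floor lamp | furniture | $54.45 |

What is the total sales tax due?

Extension cord $13.58: all other goods → 6.75% + 0% district = 6.75% → $0.92
Stainless water bottle $19.15: all other goods → 6.75% + 0% district = 6.75% → $1.29
LED flashlight $18.34: all other goods → 6.75% + 0% district = 6.75% → $1.24
Tennis racket $122.34: athletic equipment → 9.25% + 0% district = 9.25% → $11.32
Dresser $360.64: furniture → 3.25% + 0.75% district = 4% → $14.43
Laundry detergent $14.04: all other goods → 6.75% + 0% district = 6.75% → $0.95
Pair of dumbbells (15 lb) $63.80: athletic equipment → 9.25% + 0% district = 9.25% → $5.90
Floor lamp $54.45: furniture → 3.25% + 0.75% district = 4% → $2.18
Total tax = $0.92 + $1.29 + $1.24 + $11.32 + $14.43 + $0.95 + $5.90 + $2.18 = $38.23

$38.23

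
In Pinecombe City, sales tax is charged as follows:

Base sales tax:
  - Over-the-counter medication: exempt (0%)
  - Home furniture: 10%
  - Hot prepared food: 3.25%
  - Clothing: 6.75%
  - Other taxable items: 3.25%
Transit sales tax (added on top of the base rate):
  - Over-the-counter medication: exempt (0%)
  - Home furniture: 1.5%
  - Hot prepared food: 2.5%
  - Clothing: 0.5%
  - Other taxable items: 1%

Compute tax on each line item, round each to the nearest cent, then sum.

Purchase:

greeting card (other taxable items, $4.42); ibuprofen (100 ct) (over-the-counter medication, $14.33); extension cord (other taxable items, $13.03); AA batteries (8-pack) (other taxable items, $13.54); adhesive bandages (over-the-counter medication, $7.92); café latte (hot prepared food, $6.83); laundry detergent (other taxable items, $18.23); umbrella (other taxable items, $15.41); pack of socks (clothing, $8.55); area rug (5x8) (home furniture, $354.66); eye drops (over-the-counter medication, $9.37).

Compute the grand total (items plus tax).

$510.83

Greeting card $4.42: other taxable items → 3.25% + 1% transit = 4.25% → $0.19
Ibuprofen (100 ct) $14.33: over-the-counter medication → 0% + 0% transit = 0% → $0.00
Extension cord $13.03: other taxable items → 3.25% + 1% transit = 4.25% → $0.55
AA batteries (8-pack) $13.54: other taxable items → 3.25% + 1% transit = 4.25% → $0.58
Adhesive bandages $7.92: over-the-counter medication → 0% + 0% transit = 0% → $0.00
Café latte $6.83: hot prepared food → 3.25% + 2.5% transit = 5.75% → $0.39
Laundry detergent $18.23: other taxable items → 3.25% + 1% transit = 4.25% → $0.77
Umbrella $15.41: other taxable items → 3.25% + 1% transit = 4.25% → $0.65
Pack of socks $8.55: clothing → 6.75% + 0.5% transit = 7.25% → $0.62
Area rug (5x8) $354.66: home furniture → 10% + 1.5% transit = 11.5% → $40.79
Eye drops $9.37: over-the-counter medication → 0% + 0% transit = 0% → $0.00
Subtotal = $466.29; tax = $44.54; total due = $510.83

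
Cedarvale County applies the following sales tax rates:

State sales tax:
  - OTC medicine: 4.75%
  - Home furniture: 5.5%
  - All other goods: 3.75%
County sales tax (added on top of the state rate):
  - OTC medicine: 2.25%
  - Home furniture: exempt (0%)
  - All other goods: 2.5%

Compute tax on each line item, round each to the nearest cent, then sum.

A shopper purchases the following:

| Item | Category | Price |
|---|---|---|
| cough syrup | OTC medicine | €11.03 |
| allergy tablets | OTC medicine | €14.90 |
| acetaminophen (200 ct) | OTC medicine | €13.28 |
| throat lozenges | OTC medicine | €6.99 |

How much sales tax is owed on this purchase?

Cough syrup €11.03: OTC medicine → 4.75% + 2.25% county = 7% → €0.77
Allergy tablets €14.90: OTC medicine → 4.75% + 2.25% county = 7% → €1.04
Acetaminophen (200 ct) €13.28: OTC medicine → 4.75% + 2.25% county = 7% → €0.93
Throat lozenges €6.99: OTC medicine → 4.75% + 2.25% county = 7% → €0.49
Total tax = €0.77 + €1.04 + €0.93 + €0.49 = €3.23

€3.23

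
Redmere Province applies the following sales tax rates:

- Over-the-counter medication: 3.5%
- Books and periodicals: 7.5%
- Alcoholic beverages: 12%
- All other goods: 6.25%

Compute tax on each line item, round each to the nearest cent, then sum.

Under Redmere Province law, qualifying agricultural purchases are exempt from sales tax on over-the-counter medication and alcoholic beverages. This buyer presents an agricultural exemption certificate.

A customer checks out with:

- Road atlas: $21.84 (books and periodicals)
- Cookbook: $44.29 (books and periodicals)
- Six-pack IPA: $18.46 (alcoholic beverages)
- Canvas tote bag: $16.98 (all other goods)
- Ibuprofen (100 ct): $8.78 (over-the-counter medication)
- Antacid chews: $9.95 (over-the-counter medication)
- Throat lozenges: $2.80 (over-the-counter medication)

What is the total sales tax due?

Road atlas $21.84: books and periodicals → 7.5% → $1.64
Cookbook $44.29: books and periodicals → 7.5% → $3.32
Six-pack IPA $18.46: alcoholic beverages, buyer-exempt → 0% → $0.00
Canvas tote bag $16.98: all other goods → 6.25% → $1.06
Ibuprofen (100 ct) $8.78: over-the-counter medication, buyer-exempt → 0% → $0.00
Antacid chews $9.95: over-the-counter medication, buyer-exempt → 0% → $0.00
Throat lozenges $2.80: over-the-counter medication, buyer-exempt → 0% → $0.00
Total tax = $1.64 + $3.32 + $1.06 = $6.02

$6.02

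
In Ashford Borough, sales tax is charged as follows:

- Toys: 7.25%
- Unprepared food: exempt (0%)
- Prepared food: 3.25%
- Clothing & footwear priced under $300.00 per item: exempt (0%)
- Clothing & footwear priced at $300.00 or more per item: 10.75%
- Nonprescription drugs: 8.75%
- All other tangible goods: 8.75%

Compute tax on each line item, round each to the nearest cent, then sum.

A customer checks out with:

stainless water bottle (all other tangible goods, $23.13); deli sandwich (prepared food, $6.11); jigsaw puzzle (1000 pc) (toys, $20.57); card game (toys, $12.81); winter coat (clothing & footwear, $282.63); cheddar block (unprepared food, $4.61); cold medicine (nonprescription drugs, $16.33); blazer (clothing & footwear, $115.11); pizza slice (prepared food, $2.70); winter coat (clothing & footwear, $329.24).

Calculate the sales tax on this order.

$41.55

Stainless water bottle $23.13: all other tangible goods → 8.75% → $2.02
Deli sandwich $6.11: prepared food → 3.25% → $0.20
Jigsaw puzzle (1000 pc) $20.57: toys → 7.25% → $1.49
Card game $12.81: toys → 7.25% → $0.93
Winter coat $282.63: clothing & footwear, under $300.00 → 0% → $0.00
Cheddar block $4.61: unprepared food → 0% → $0.00
Cold medicine $16.33: nonprescription drugs → 8.75% → $1.43
Blazer $115.11: clothing & footwear, under $300.00 → 0% → $0.00
Pizza slice $2.70: prepared food → 3.25% → $0.09
Winter coat $329.24: clothing & footwear, $300.00 or more → 10.75% → $35.39
Total tax = $2.02 + $0.20 + $1.49 + $0.93 + $1.43 + $0.09 + $35.39 = $41.55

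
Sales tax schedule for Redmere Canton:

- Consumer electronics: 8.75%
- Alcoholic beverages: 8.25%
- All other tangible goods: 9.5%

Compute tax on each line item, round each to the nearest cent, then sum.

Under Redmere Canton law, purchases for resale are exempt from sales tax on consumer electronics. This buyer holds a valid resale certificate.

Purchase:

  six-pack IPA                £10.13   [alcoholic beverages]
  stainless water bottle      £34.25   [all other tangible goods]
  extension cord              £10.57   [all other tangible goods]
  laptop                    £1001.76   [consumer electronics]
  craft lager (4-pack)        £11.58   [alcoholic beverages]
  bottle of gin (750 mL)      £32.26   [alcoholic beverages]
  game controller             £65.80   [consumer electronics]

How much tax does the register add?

£8.71

Six-pack IPA £10.13: alcoholic beverages → 8.25% → £0.84
Stainless water bottle £34.25: all other tangible goods → 9.5% → £3.25
Extension cord £10.57: all other tangible goods → 9.5% → £1.00
Laptop £1001.76: consumer electronics, buyer-exempt → 0% → £0.00
Craft lager (4-pack) £11.58: alcoholic beverages → 8.25% → £0.96
Bottle of gin (750 mL) £32.26: alcoholic beverages → 8.25% → £2.66
Game controller £65.80: consumer electronics, buyer-exempt → 0% → £0.00
Total tax = £0.84 + £3.25 + £1.00 + £0.96 + £2.66 = £8.71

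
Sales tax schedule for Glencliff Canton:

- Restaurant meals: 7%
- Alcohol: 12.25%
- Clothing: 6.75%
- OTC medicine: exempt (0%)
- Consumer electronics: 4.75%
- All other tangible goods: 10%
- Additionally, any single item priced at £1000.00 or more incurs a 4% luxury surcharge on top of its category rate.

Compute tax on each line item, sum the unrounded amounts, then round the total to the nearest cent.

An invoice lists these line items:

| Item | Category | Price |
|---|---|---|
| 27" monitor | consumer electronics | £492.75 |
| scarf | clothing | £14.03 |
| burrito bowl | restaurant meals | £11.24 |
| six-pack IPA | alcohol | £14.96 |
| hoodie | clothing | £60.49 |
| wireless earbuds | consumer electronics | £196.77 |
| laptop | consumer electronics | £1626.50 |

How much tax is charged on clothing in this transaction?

£5.03

Scarf £14.03: clothing → 6.75% → £0.947025
Hoodie £60.49: clothing → 6.75% → £4.083075
Tax on clothing: unrounded sum = £5.0301 → £5.03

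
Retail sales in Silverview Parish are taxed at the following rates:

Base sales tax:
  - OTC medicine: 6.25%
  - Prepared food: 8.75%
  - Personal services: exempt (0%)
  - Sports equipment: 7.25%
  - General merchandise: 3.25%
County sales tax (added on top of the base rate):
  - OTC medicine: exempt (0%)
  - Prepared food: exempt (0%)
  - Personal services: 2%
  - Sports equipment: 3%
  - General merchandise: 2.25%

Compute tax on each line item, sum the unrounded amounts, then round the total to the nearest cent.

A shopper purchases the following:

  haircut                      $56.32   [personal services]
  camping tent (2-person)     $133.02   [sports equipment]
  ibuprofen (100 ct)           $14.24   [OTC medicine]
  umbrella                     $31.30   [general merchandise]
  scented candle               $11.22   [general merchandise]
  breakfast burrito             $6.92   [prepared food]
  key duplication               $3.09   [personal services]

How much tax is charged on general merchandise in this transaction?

$2.34

Umbrella $31.30: general merchandise → 3.25% + 2.25% county = 5.5% → $1.7215
Scented candle $11.22: general merchandise → 3.25% + 2.25% county = 5.5% → $0.6171
Tax on general merchandise: unrounded sum = $2.3386 → $2.34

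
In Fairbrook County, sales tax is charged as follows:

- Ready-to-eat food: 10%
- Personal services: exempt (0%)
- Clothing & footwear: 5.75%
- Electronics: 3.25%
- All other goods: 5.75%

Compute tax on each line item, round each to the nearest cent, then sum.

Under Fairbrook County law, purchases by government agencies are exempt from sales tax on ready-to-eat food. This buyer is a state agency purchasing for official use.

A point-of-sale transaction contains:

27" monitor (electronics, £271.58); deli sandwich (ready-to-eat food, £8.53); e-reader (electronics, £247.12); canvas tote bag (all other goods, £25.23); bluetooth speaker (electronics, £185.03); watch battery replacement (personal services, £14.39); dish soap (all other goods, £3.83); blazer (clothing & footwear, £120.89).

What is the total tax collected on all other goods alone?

Canvas tote bag £25.23: all other goods → 5.75% → £1.45
Dish soap £3.83: all other goods → 5.75% → £0.22
Tax on all other goods = £1.45 + £0.22 = £1.67

£1.67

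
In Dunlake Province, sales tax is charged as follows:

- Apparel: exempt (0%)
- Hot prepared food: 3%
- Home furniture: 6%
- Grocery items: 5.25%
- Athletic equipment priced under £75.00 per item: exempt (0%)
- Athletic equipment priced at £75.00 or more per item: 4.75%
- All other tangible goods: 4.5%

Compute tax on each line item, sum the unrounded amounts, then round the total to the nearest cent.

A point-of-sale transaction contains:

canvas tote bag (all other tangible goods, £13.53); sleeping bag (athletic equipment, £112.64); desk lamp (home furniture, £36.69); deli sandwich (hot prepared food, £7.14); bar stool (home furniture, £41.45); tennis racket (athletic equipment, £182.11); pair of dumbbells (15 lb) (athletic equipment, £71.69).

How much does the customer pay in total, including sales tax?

Canvas tote bag £13.53: all other tangible goods → 4.5% → £0.60885
Sleeping bag £112.64: athletic equipment, £75.00 or more → 4.75% → £5.3504
Desk lamp £36.69: home furniture → 6% → £2.2014
Deli sandwich £7.14: hot prepared food → 3% → £0.2142
Bar stool £41.45: home furniture → 6% → £2.487
Tennis racket £182.11: athletic equipment, £75.00 or more → 4.75% → £8.650225
Pair of dumbbells (15 lb) £71.69: athletic equipment, under £75.00 → 0% → £0.00
Subtotal = £465.25; unrounded tax = £19.512075 → £19.51; total due = £484.76

£484.76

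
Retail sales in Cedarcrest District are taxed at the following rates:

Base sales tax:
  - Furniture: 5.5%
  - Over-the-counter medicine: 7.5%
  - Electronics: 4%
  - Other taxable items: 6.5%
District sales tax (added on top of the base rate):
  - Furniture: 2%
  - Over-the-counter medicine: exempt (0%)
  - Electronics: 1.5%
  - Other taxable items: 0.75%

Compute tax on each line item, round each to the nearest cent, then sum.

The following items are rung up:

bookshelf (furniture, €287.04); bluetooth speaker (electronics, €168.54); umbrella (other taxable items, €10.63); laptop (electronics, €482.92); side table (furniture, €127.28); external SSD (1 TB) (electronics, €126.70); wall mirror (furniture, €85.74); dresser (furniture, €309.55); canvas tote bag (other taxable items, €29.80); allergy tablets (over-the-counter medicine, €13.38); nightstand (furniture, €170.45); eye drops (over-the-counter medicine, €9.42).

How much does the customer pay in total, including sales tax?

Bookshelf €287.04: furniture → 5.5% + 2% district = 7.5% → €21.53
Bluetooth speaker €168.54: electronics → 4% + 1.5% district = 5.5% → €9.27
Umbrella €10.63: other taxable items → 6.5% + 0.75% district = 7.25% → €0.77
Laptop €482.92: electronics → 4% + 1.5% district = 5.5% → €26.56
Side table €127.28: furniture → 5.5% + 2% district = 7.5% → €9.55
External SSD (1 TB) €126.70: electronics → 4% + 1.5% district = 5.5% → €6.97
Wall mirror €85.74: furniture → 5.5% + 2% district = 7.5% → €6.43
Dresser €309.55: furniture → 5.5% + 2% district = 7.5% → €23.22
Canvas tote bag €29.80: other taxable items → 6.5% + 0.75% district = 7.25% → €2.16
Allergy tablets €13.38: over-the-counter medicine → 7.5% + 0% district = 7.5% → €1.00
Nightstand €170.45: furniture → 5.5% + 2% district = 7.5% → €12.78
Eye drops €9.42: over-the-counter medicine → 7.5% + 0% district = 7.5% → €0.71
Subtotal = €1821.45; tax = €120.95; total due = €1942.40

€1942.40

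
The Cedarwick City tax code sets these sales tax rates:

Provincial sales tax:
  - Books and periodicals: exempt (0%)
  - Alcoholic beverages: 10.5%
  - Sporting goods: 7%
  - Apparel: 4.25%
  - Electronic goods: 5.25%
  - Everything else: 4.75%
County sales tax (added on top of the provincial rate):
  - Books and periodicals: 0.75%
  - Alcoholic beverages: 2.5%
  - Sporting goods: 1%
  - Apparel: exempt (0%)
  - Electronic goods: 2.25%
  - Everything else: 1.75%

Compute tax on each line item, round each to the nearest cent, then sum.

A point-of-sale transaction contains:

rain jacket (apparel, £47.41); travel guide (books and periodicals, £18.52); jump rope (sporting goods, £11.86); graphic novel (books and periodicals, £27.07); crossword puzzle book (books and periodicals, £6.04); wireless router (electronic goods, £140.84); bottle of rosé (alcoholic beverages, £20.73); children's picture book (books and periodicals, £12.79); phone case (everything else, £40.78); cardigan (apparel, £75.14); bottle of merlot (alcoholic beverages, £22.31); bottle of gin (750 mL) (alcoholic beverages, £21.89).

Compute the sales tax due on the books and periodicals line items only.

Travel guide £18.52: books and periodicals → 0% + 0.75% county = 0.75% → £0.14
Graphic novel £27.07: books and periodicals → 0% + 0.75% county = 0.75% → £0.20
Crossword puzzle book £6.04: books and periodicals → 0% + 0.75% county = 0.75% → £0.05
Children's picture book £12.79: books and periodicals → 0% + 0.75% county = 0.75% → £0.10
Tax on books and periodicals = £0.14 + £0.20 + £0.05 + £0.10 = £0.49

£0.49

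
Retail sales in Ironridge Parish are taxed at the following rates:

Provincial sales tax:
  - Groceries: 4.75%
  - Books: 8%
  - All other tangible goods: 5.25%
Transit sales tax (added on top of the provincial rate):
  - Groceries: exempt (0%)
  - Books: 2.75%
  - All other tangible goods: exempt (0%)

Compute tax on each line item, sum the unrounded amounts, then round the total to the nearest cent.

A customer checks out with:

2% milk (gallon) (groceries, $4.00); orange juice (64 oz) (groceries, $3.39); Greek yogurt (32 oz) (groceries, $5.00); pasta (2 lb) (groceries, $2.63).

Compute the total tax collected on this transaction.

$0.71

2% milk (gallon) $4.00: groceries → 4.75% + 0% transit = 4.75% → $0.19
Orange juice (64 oz) $3.39: groceries → 4.75% + 0% transit = 4.75% → $0.161025
Greek yogurt (32 oz) $5.00: groceries → 4.75% + 0% transit = 4.75% → $0.2375
Pasta (2 lb) $2.63: groceries → 4.75% + 0% transit = 4.75% → $0.124925
Unrounded tax sum = $0.71345 → $0.71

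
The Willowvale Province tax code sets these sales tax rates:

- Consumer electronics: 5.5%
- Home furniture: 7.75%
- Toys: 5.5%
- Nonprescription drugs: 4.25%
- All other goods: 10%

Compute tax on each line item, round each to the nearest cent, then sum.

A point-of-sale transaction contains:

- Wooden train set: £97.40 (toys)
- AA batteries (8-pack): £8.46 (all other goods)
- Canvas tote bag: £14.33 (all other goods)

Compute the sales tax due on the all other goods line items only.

£2.28

AA batteries (8-pack) £8.46: all other goods → 10% → £0.85
Canvas tote bag £14.33: all other goods → 10% → £1.43
Tax on all other goods = £0.85 + £1.43 = £2.28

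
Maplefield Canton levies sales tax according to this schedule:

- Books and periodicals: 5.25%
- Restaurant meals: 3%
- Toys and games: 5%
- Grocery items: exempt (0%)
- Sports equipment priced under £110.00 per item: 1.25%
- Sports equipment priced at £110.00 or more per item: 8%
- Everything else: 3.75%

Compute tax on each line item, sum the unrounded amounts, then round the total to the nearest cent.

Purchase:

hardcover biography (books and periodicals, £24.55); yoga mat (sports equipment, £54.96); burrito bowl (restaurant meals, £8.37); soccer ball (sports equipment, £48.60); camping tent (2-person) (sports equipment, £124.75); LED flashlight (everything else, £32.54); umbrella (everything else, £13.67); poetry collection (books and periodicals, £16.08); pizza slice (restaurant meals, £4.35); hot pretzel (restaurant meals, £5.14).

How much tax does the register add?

£15.68

Hardcover biography £24.55: books and periodicals → 5.25% → £1.288875
Yoga mat £54.96: sports equipment, under £110.00 → 1.25% → £0.687
Burrito bowl £8.37: restaurant meals → 3% → £0.2511
Soccer ball £48.60: sports equipment, under £110.00 → 1.25% → £0.6075
Camping tent (2-person) £124.75: sports equipment, £110.00 or more → 8% → £9.98
LED flashlight £32.54: everything else → 3.75% → £1.22025
Umbrella £13.67: everything else → 3.75% → £0.512625
Poetry collection £16.08: books and periodicals → 5.25% → £0.8442
Pizza slice £4.35: restaurant meals → 3% → £0.1305
Hot pretzel £5.14: restaurant meals → 3% → £0.1542
Unrounded tax sum = £15.67625 → £15.68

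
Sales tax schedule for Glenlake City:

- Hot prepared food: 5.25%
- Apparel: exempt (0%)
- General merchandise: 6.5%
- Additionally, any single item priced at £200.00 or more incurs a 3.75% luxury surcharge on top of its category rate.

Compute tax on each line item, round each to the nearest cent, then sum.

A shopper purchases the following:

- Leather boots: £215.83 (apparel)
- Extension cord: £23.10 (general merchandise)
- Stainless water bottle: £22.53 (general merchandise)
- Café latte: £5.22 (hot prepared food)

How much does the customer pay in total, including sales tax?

Leather boots £215.83: apparel → 0% + 3.75% surcharge = 3.75% → £8.09
Extension cord £23.10: general merchandise → 6.5% → £1.50
Stainless water bottle £22.53: general merchandise → 6.5% → £1.46
Café latte £5.22: hot prepared food → 5.25% → £0.27
Subtotal = £266.68; tax = £11.32; total due = £278.00

£278.00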